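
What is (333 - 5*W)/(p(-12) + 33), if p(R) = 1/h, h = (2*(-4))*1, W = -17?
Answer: 3344/263 ≈ 12.715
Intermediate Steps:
h = -8 (h = -8*1 = -8)
p(R) = -⅛ (p(R) = 1/(-8) = -⅛)
(333 - 5*W)/(p(-12) + 33) = (333 - 5*(-17))/(-⅛ + 33) = (333 + 85)/(263/8) = 418*(8/263) = 3344/263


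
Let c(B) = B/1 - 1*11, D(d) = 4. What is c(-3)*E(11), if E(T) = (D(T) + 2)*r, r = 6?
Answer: -504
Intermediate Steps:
E(T) = 36 (E(T) = (4 + 2)*6 = 6*6 = 36)
c(B) = -11 + B (c(B) = B*1 - 11 = B - 11 = -11 + B)
c(-3)*E(11) = (-11 - 3)*36 = -14*36 = -504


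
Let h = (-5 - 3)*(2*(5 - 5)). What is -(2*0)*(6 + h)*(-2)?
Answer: 0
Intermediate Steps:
h = 0 (h = -16*0 = -8*0 = 0)
-(2*0)*(6 + h)*(-2) = -(2*0)*(6 + 0)*(-2) = -0*6*(-2) = -0*(-2) = -1*0 = 0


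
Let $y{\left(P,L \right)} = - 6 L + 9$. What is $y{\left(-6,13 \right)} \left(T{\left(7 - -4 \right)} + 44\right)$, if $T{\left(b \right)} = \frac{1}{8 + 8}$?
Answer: $- \frac{48645}{16} \approx -3040.3$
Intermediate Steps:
$y{\left(P,L \right)} = 9 - 6 L$
$T{\left(b \right)} = \frac{1}{16}$
$y{\left(-6,13 \right)} \left(T{\left(7 - -4 \right)} + 44\right) = \left(9 - 78\right) \left(\frac{1}{16} + 44\right) = \left(9 - 78\right) \frac{705}{16} = \left(-69\right) \frac{705}{16} = - \frac{48645}{16}$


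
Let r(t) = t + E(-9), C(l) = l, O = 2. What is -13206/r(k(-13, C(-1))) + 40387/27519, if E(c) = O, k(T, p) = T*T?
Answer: -39612193/522861 ≈ -75.760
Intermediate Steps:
k(T, p) = T²
E(c) = 2
r(t) = 2 + t (r(t) = t + 2 = 2 + t)
-13206/r(k(-13, C(-1))) + 40387/27519 = -13206/(2 + (-13)²) + 40387/27519 = -13206/(2 + 169) + 40387*(1/27519) = -13206/171 + 40387/27519 = -13206*1/171 + 40387/27519 = -4402/57 + 40387/27519 = -39612193/522861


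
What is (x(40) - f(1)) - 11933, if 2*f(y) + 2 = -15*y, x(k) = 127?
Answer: -23595/2 ≈ -11798.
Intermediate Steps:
f(y) = -1 - 15*y/2 (f(y) = -1 + (-15*y)/2 = -1 - 15*y/2)
(x(40) - f(1)) - 11933 = (127 - (-1 - 15/2*1)) - 11933 = (127 - (-1 - 15/2)) - 11933 = (127 - 1*(-17/2)) - 11933 = (127 + 17/2) - 11933 = 271/2 - 11933 = -23595/2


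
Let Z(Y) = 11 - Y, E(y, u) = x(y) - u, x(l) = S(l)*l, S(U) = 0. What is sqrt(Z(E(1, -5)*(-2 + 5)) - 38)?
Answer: I*sqrt(42) ≈ 6.4807*I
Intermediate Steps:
x(l) = 0 (x(l) = 0*l = 0)
E(y, u) = -u (E(y, u) = 0 - u = -u)
sqrt(Z(E(1, -5)*(-2 + 5)) - 38) = sqrt((11 - (-1*(-5))*(-2 + 5)) - 38) = sqrt((11 - 5*3) - 38) = sqrt((11 - 1*15) - 38) = sqrt((11 - 15) - 38) = sqrt(-4 - 38) = sqrt(-42) = I*sqrt(42)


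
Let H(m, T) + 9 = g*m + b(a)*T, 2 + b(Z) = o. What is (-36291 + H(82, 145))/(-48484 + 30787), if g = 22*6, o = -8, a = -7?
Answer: 26926/17697 ≈ 1.5215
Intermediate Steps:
b(Z) = -10 (b(Z) = -2 - 8 = -10)
g = 132
H(m, T) = -9 - 10*T + 132*m (H(m, T) = -9 + (132*m - 10*T) = -9 + (-10*T + 132*m) = -9 - 10*T + 132*m)
(-36291 + H(82, 145))/(-48484 + 30787) = (-36291 + (-9 - 10*145 + 132*82))/(-48484 + 30787) = (-36291 + (-9 - 1450 + 10824))/(-17697) = (-36291 + 9365)*(-1/17697) = -26926*(-1/17697) = 26926/17697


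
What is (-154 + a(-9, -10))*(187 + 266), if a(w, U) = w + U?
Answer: -78369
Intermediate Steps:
a(w, U) = U + w
(-154 + a(-9, -10))*(187 + 266) = (-154 + (-10 - 9))*(187 + 266) = (-154 - 19)*453 = -173*453 = -78369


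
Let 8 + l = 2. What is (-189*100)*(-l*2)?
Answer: -226800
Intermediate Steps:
l = -6 (l = -8 + 2 = -6)
(-189*100)*(-l*2) = (-189*100)*(-1*(-6)*2) = -113400*2 = -18900*12 = -226800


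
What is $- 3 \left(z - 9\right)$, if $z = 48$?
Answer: $-117$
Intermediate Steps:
$- 3 \left(z - 9\right) = - 3 \left(48 - 9\right) = \left(-3\right) 39 = -117$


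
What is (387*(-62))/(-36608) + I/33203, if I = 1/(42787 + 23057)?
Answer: 6557015336827/10004135087232 ≈ 0.65543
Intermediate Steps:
I = 1/65844 ≈ 1.5187e-5
(387*(-62))/(-36608) + I/33203 = (387*(-62))/(-36608) + (1/65844)/33203 = -23994*(-1/36608) + (1/65844)*(1/33203) = 11997/18304 + 1/2186218332 = 6557015336827/10004135087232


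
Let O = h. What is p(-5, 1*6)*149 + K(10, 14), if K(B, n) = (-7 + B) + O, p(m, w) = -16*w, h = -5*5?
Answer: -14326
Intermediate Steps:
h = -25
O = -25
K(B, n) = -32 + B (K(B, n) = (-7 + B) - 25 = -32 + B)
p(-5, 1*6)*149 + K(10, 14) = -16*6*149 + (-32 + 10) = -16*6*149 - 22 = -96*149 - 22 = -14304 - 22 = -14326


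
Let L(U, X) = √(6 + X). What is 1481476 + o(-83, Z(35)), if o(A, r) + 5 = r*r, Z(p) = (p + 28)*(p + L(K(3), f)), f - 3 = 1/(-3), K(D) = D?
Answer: 6377894 + 92610*√78 ≈ 7.1958e+6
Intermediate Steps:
f = 8/3 (f = 3 + 1/(-3) = 3 - ⅓ = 8/3 ≈ 2.6667)
Z(p) = (28 + p)*(p + √78/3) (Z(p) = (p + 28)*(p + √(6 + 8/3)) = (28 + p)*(p + √(26/3)) = (28 + p)*(p + √78/3))
o(A, r) = -5 + r² (o(A, r) = -5 + r*r = -5 + r²)
1481476 + o(-83, Z(35)) = 1481476 + (-5 + (35² + 28*35 + 28*√78/3 + (⅓)*35*√78)²) = 1481476 + (-5 + (1225 + 980 + 28*√78/3 + 35*√78/3)²) = 1481476 + (-5 + (2205 + 21*√78)²) = 1481471 + (2205 + 21*√78)²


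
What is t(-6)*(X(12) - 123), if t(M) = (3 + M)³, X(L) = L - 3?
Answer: 3078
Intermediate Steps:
X(L) = -3 + L
t(-6)*(X(12) - 123) = (3 - 6)³*((-3 + 12) - 123) = (-3)³*(9 - 123) = -27*(-114) = 3078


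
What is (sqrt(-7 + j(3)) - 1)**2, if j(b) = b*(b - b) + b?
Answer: (1 - 2*I)**2 ≈ -3.0 - 4.0*I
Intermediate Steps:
j(b) = b (j(b) = b*0 + b = 0 + b = b)
(sqrt(-7 + j(3)) - 1)**2 = (sqrt(-7 + 3) - 1)**2 = (sqrt(-4) - 1)**2 = (2*I - 1)**2 = (-1 + 2*I)**2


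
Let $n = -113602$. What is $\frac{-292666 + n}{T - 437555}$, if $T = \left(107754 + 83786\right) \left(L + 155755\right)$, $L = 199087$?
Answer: $- \frac{406268}{67965999125} \approx -5.9775 \cdot 10^{-6}$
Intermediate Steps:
$T = 67966436680$ ($T = \left(107754 + 83786\right) \left(199087 + 155755\right) = 191540 \cdot 354842 = 67966436680$)
$\frac{-292666 + n}{T - 437555} = \frac{-292666 - 113602}{67966436680 - 437555} = - \frac{406268}{67965999125}$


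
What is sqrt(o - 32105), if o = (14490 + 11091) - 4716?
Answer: 2*I*sqrt(2810) ≈ 106.02*I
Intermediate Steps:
o = 20865 (o = 25581 - 4716 = 20865)
sqrt(o - 32105) = sqrt(20865 - 32105) = sqrt(-11240) = 2*I*sqrt(2810)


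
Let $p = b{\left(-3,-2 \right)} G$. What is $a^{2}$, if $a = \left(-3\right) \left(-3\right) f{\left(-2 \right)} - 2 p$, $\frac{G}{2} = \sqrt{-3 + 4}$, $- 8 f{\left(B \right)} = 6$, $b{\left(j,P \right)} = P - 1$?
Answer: $\frac{441}{16} \approx 27.563$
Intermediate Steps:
$b{\left(j,P \right)} = -1 + P$
$f{\left(B \right)} = - \frac{3}{4}$ ($f{\left(B \right)} = \left(- \frac{1}{8}\right) 6 = - \frac{3}{4}$)
$G = 2$ ($G = 2 \sqrt{-3 + 4} = 2 \sqrt{1} = 2 \cdot 1 = 2$)
$p = -6$ ($p = \left(-1 - 2\right) 2 = \left(-3\right) 2 = -6$)
$a = \frac{21}{4}$ ($a = \left(-3\right) \left(-3\right) \left(- \frac{3}{4}\right) - -12 = 9 \left(- \frac{3}{4}\right) + 12 = - \frac{27}{4} + 12 = \frac{21}{4} \approx 5.25$)
$a^{2} = \left(\frac{21}{4}\right)^{2} = \frac{441}{16}$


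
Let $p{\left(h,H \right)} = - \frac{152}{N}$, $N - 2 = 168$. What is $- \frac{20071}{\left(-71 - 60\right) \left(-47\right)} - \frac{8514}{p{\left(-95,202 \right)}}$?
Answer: $\frac{2227116967}{233966} \approx 9519.0$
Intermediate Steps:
$N = 170$ ($N = 2 + 168 = 170$)
$p{\left(h,H \right)} = - \frac{76}{85}$ ($p{\left(h,H \right)} = - \frac{152}{170} = \left(-152\right) \frac{1}{170} = - \frac{76}{85}$)
$- \frac{20071}{\left(-71 - 60\right) \left(-47\right)} - \frac{8514}{p{\left(-95,202 \right)}} = - \frac{20071}{\left(-71 - 60\right) \left(-47\right)} - \frac{8514}{- \frac{76}{85}} = - \frac{20071}{\left(-131\right) \left(-47\right)} - - \frac{361845}{38} = - \frac{20071}{6157} + \frac{361845}{38} = \frac{2227116967}{233966}$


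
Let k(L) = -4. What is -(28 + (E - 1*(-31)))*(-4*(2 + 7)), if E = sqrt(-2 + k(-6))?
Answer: 2124 + 36*I*sqrt(6) ≈ 2124.0 + 88.182*I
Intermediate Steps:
E = I*sqrt(6) (E = sqrt(-2 - 4) = sqrt(-6) = I*sqrt(6) ≈ 2.4495*I)
-(28 + (E - 1*(-31)))*(-4*(2 + 7)) = -(28 + (I*sqrt(6) - 1*(-31)))*(-4*(2 + 7)) = -(28 + (I*sqrt(6) + 31))*(-4*9) = -(28 + (31 + I*sqrt(6)))*(-36) = -(59 + I*sqrt(6))*(-36) = -(-2124 - 36*I*sqrt(6)) = 2124 + 36*I*sqrt(6)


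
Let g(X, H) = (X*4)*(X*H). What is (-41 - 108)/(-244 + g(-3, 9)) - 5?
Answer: -549/80 ≈ -6.8625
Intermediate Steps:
g(X, H) = 4*H*X² (g(X, H) = (4*X)*(H*X) = 4*H*X²)
(-41 - 108)/(-244 + g(-3, 9)) - 5 = (-41 - 108)/(-244 + 4*9*(-3)²) - 5 = -149/(-244 + 4*9*9) - 5 = -149/(-244 + 324) - 5 = -149/80 - 5 = -549/80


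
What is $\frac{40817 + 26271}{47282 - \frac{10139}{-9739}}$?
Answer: $\frac{653370032}{460489537} \approx 1.4189$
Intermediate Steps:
$\frac{40817 + 26271}{47282 - \frac{10139}{-9739}} = \frac{67088}{47282 - - \frac{10139}{9739}} = \frac{67088}{47282 + \frac{10139}{9739}} = \frac{67088}{\frac{460489537}{9739}} = 67088 \cdot \frac{9739}{460489537} = \frac{653370032}{460489537}$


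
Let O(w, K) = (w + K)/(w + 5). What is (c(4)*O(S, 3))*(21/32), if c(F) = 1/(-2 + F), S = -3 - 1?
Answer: -21/64 ≈ -0.32813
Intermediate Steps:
S = -4
O(w, K) = (K + w)/(5 + w)
(c(4)*O(S, 3))*(21/32) = (((3 - 4)/(5 - 4))/(-2 + 4))*(21/32) = ((-1/1)/2)*(21*(1/32)) = ((1*(-1))/2)*(21/32) = ((1/2)*(-1))*(21/32) = -1/2*21/32 = -21/64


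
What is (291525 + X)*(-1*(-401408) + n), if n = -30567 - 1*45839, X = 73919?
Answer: 118770030888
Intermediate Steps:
n = -76406 (n = -30567 - 45839 = -76406)
(291525 + X)*(-1*(-401408) + n) = (291525 + 73919)*(-1*(-401408) - 76406) = 365444*(401408 - 76406) = 365444*325002 = 118770030888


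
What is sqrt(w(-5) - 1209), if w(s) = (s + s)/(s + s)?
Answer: 2*I*sqrt(302) ≈ 34.756*I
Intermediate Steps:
w(s) = 1 (w(s) = (2*s)/((2*s)) = (2*s)*(1/(2*s)) = 1)
sqrt(w(-5) - 1209) = sqrt(1 - 1209) = sqrt(-1208) = 2*I*sqrt(302)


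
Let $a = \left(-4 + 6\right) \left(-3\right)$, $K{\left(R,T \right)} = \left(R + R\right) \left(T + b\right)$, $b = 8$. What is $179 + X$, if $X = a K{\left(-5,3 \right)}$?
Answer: $839$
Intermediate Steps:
$K{\left(R,T \right)} = 2 R \left(8 + T\right)$ ($K{\left(R,T \right)} = \left(R + R\right) \left(T + 8\right) = 2 R \left(8 + T\right)$)
$a = -6$ ($a = 2 \left(-3\right) = -6$)
$X = 660$ ($X = - 6 \cdot 2 \left(-5\right) \left(8 + 3\right) = - 6 \cdot 2 \left(-5\right) 11 = \left(-6\right) \left(-110\right) = 660$)
$179 + X = 179 + 660 = 839$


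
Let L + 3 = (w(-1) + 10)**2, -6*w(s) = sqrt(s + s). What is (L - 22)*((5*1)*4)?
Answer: 13490/9 - 200*I*sqrt(2)/3 ≈ 1498.9 - 94.281*I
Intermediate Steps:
w(s) = -sqrt(2)*sqrt(s)/6 (w(s) = -sqrt(s + s)/6 = -sqrt(2)*sqrt(s)/6)
L = -3 + (10 - I*sqrt(2)/6)**2 (L = -3 + (-sqrt(2)*sqrt(-1)/6 + 10)**2 = -3 + (-sqrt(2)*I/6 + 10)**2 = -3 + (-I*sqrt(2)/6 + 10)**2 = -3 + (10 - I*sqrt(2)/6)**2 ≈ 96.944 - 4.714*I)
(L - 22)*((5*1)*4) = ((1745/18 - 10*I*sqrt(2)/3) - 22)*((5*1)*4) = (1349/18 - 10*I*sqrt(2)/3)*(5*4) = (1349/18 - 10*I*sqrt(2)/3)*20 = 13490/9 - 200*I*sqrt(2)/3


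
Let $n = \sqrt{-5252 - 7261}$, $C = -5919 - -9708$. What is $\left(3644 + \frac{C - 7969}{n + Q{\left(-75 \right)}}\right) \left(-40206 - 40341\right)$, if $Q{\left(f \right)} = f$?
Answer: $- \frac{891499189914}{3023} - \frac{56114410 i \sqrt{12513}}{3023} \approx -2.9491 \cdot 10^{8} - 2.0764 \cdot 10^{6} i$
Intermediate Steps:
$C = 3789$ ($C = -5919 + 9708 = 3789$)
$n = i \sqrt{12513}$ ($n = \sqrt{-12513} = i \sqrt{12513} \approx 111.86 i$)
$\left(3644 + \frac{C - 7969}{n + Q{\left(-75 \right)}}\right) \left(-40206 - 40341\right) = \left(3644 + \frac{3789 - 7969}{i \sqrt{12513} - 75}\right) \left(-40206 - 40341\right) = \left(3644 - \frac{4180}{-75 + i \sqrt{12513}}\right) \left(-80547\right) = -293513268 + \frac{336686460}{-75 + i \sqrt{12513}}$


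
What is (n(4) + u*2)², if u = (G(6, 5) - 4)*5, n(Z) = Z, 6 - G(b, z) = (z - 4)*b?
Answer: 1296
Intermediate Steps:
G(b, z) = 6 - b*(-4 + z) (G(b, z) = 6 - (z - 4)*b = 6 - (-4 + z)*b = 6 - b*(-4 + z))
u = -20 (u = ((6 + 4*6 - 1*6*5) - 4)*5 = ((6 + 24 - 30) - 4)*5 = (0 - 4)*5 = -4*5 = -20)
(n(4) + u*2)² = (4 - 20*2)² = (4 - 40)² = (-36)² = 1296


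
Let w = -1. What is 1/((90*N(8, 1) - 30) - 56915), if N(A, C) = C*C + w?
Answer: -1/56945 ≈ -1.7561e-5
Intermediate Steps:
N(A, C) = -1 + C**2 (N(A, C) = C*C - 1 = C**2 - 1 = -1 + C**2)
1/((90*N(8, 1) - 30) - 56915) = 1/((90*(-1 + 1**2) - 30) - 56915) = 1/((90*(-1 + 1) - 30) - 56915) = 1/((90*0 - 30) - 56915) = 1/((0 - 30) - 56915) = 1/(-30 - 56915) = 1/(-56945) = -1/56945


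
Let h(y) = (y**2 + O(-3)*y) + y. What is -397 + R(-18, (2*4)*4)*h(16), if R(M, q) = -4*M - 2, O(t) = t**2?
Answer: 28723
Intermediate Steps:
h(y) = y**2 + 10*y (h(y) = (y**2 + (-3)**2*y) + y = (y**2 + 9*y) + y = y**2 + 10*y)
R(M, q) = -2 - 4*M
-397 + R(-18, (2*4)*4)*h(16) = -397 + (-2 - 4*(-18))*(16*(10 + 16)) = -397 + (-2 + 72)*(16*26) = -397 + 70*416 = -397 + 29120 = 28723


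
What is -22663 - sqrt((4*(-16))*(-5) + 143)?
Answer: -22663 - sqrt(463) ≈ -22685.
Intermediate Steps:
-22663 - sqrt((4*(-16))*(-5) + 143) = -22663 - sqrt(-64*(-5) + 143) = -22663 - sqrt(320 + 143) = -22663 - sqrt(463)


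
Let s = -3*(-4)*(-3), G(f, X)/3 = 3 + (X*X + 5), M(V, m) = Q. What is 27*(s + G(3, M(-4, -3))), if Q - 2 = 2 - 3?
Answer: -243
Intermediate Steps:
Q = 1 (Q = 2 + (2 - 3) = 2 - 1 = 1)
M(V, m) = 1
G(f, X) = 24 + 3*X² (G(f, X) = 3*(3 + (X*X + 5)) = 3*(3 + (X² + 5)) = 3*(3 + (5 + X²)) = 3*(8 + X²) = 24 + 3*X²)
s = -36 (s = 12*(-3) = -36)
27*(s + G(3, M(-4, -3))) = 27*(-36 + (24 + 3*1²)) = 27*(-36 + (24 + 3*1)) = 27*(-36 + (24 + 3)) = 27*(-36 + 27) = 27*(-9) = -243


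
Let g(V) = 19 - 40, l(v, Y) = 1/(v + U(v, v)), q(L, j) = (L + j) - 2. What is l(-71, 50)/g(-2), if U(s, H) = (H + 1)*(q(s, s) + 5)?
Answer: -1/202839 ≈ -4.9300e-6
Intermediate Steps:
q(L, j) = -2 + L + j
U(s, H) = (1 + H)*(3 + 2*s) (U(s, H) = (H + 1)*((-2 + s + s) + 5) = (1 + H)*((-2 + 2*s) + 5) = (1 + H)*(3 + 2*s))
l(v, Y) = 1/(3 + 2*v**2 + 6*v) (l(v, Y) = 1/(v + (3 + 2*v + 3*v + 2*v*v)) = 1/(v + (3 + 2*v + 3*v + 2*v**2)) = 1/(v + (3 + 2*v**2 + 5*v)) = 1/(3 + 2*v**2 + 6*v))
g(V) = -21
l(-71, 50)/g(-2) = 1/((3 + 2*(-71)**2 + 6*(-71))*(-21)) = -1/21/(3 + 2*5041 - 426) = -1/21/(3 + 10082 - 426) = -1/21/9659 = (1/9659)*(-1/21) = -1/202839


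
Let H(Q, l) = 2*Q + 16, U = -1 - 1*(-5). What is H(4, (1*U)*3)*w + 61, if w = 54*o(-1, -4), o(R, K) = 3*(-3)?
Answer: -11603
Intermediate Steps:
U = 4 (U = -1 + 5 = 4)
o(R, K) = -9
H(Q, l) = 16 + 2*Q
w = -486 (w = 54*(-9) = -486)
H(4, (1*U)*3)*w + 61 = (16 + 2*4)*(-486) + 61 = (16 + 8)*(-486) + 61 = 24*(-486) + 61 = -11664 + 61 = -11603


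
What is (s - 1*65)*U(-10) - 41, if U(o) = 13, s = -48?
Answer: -1510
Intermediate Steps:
(s - 1*65)*U(-10) - 41 = (-48 - 1*65)*13 - 41 = (-48 - 65)*13 - 41 = -113*13 - 41 = -1469 - 41 = -1510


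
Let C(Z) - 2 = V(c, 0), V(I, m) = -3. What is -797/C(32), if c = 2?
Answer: 797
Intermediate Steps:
C(Z) = -1 (C(Z) = 2 - 3 = -1)
-797/C(32) = -797/(-1) = -797*(-1) = 797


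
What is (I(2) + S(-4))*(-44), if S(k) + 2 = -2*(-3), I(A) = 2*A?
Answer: -352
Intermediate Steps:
S(k) = 4 (S(k) = -2 - 2*(-3) = -2 + 6 = 4)
(I(2) + S(-4))*(-44) = (2*2 + 4)*(-44) = (4 + 4)*(-44) = 8*(-44) = -352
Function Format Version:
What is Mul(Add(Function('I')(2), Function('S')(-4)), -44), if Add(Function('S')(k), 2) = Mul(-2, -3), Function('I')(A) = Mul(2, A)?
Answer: -352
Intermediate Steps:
Function('S')(k) = 4 (Function('S')(k) = Add(-2, Mul(-2, -3)) = Add(-2, 6) = 4)
Mul(Add(Function('I')(2), Function('S')(-4)), -44) = Mul(Add(Mul(2, 2), 4), -44) = Mul(Add(4, 4), -44) = Mul(8, -44) = -352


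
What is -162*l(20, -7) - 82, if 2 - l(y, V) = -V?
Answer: 728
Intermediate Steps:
l(y, V) = 2 + V (l(y, V) = 2 - (-1)*V = 2 + V)
-162*l(20, -7) - 82 = -162*(2 - 7) - 82 = -162*(-5) - 82 = 810 - 82 = 728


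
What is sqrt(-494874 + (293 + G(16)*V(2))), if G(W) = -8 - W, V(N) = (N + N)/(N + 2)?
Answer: I*sqrt(494605) ≈ 703.28*I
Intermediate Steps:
V(N) = 2*N/(2 + N) (V(N) = (2*N)/(2 + N) = 2*N/(2 + N))
sqrt(-494874 + (293 + G(16)*V(2))) = sqrt(-494874 + (293 + (-8 - 1*16)*(2*2/(2 + 2)))) = sqrt(-494874 + (293 + (-8 - 16)*(2*2/4))) = sqrt(-494874 + (293 - 48*2/4)) = sqrt(-494874 + (293 - 24*1)) = sqrt(-494874 + (293 - 24)) = sqrt(-494874 + 269) = sqrt(-494605) = I*sqrt(494605)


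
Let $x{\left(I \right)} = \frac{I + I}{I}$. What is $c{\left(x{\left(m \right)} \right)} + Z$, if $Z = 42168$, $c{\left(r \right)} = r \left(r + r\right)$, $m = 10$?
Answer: $42176$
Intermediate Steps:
$x{\left(I \right)} = 2$ ($x{\left(I \right)} = \frac{2 I}{I} = 2$)
$c{\left(r \right)} = 2 r^{2}$ ($c{\left(r \right)} = r 2 r = 2 r^{2}$)
$c{\left(x{\left(m \right)} \right)} + Z = 2 \cdot 2^{2} + 42168 = 2 \cdot 4 + 42168 = 8 + 42168 = 42176$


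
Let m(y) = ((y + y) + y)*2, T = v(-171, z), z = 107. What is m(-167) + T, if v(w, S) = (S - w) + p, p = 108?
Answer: -616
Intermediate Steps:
v(w, S) = 108 + S - w (v(w, S) = (S - w) + 108 = 108 + S - w)
T = 386 (T = 108 + 107 - 1*(-171) = 108 + 107 + 171 = 386)
m(y) = 6*y (m(y) = (2*y + y)*2 = (3*y)*2 = 6*y)
m(-167) + T = 6*(-167) + 386 = -1002 + 386 = -616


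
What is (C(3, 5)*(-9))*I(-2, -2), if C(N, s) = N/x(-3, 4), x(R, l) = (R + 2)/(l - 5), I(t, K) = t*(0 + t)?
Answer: -108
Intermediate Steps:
I(t, K) = t**2 (I(t, K) = t*t = t**2)
x(R, l) = (2 + R)/(-5 + l)
C(N, s) = N (C(N, s) = N/(((2 - 3)/(-5 + 4))) = N/((-1/(-1))) = N/((-1*(-1))) = N/1 = N*1 = N)
(C(3, 5)*(-9))*I(-2, -2) = (3*(-9))*(-2)**2 = -27*4 = -108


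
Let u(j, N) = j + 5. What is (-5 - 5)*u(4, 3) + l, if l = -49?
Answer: -139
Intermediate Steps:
u(j, N) = 5 + j
(-5 - 5)*u(4, 3) + l = (-5 - 5)*(5 + 4) - 49 = -10*9 - 49 = -90 - 49 = -139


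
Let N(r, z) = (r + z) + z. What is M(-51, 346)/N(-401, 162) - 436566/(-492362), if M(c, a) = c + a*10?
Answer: -311642/7183 ≈ -43.386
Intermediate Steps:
M(c, a) = c + 10*a
N(r, z) = r + 2*z
M(-51, 346)/N(-401, 162) - 436566/(-492362) = (-51 + 10*346)/(-401 + 2*162) - 436566/(-492362) = (-51 + 3460)/(-401 + 324) - 436566*(-1/492362) = 3409/(-77) + 579/653 = 3409*(-1/77) + 579/653 = -487/11 + 579/653 = -311642/7183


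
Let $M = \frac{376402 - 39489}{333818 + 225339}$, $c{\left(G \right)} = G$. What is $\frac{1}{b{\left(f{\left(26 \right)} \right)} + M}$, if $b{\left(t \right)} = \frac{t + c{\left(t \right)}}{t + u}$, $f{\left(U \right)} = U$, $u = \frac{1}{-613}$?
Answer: $\frac{8911285109}{23193071013} \approx 0.38422$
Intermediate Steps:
$u = - \frac{1}{613} \approx -0.0016313$
$b{\left(t \right)} = \frac{2 t}{- \frac{1}{613} + t}$ ($b{\left(t \right)} = \frac{t + t}{t - \frac{1}{613}} = \frac{2 t}{- \frac{1}{613} + t}$)
$M = \frac{336913}{559157} \approx 0.60254$
$\frac{1}{b{\left(f{\left(26 \right)} \right)} + M} = \frac{1}{1226 \cdot 26 \frac{1}{-1 + 613 \cdot 26} + \frac{336913}{559157}} = \frac{1}{1226 \cdot 26 \frac{1}{-1 + 15938} + \frac{336913}{559157}} = \frac{1}{1226 \cdot 26 \cdot \frac{1}{15937} + \frac{336913}{559157}} = \frac{1}{\frac{31876}{15937} + \frac{336913}{559157}} = \frac{1}{\frac{23193071013}{8911285109}} = \frac{8911285109}{23193071013}$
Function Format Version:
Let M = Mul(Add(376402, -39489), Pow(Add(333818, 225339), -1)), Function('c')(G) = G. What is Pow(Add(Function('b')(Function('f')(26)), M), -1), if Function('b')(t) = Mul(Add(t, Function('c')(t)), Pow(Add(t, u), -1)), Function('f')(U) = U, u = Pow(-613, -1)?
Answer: Rational(8911285109, 23193071013) ≈ 0.38422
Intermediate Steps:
u = Rational(-1, 613) ≈ -0.0016313
Function('b')(t) = Mul(2, t, Pow(Add(Rational(-1, 613), t), -1)) (Function('b')(t) = Mul(Add(t, t), Pow(Add(t, Rational(-1, 613)), -1)) = Mul(Mul(2, t), Pow(Add(Rational(-1, 613), t), -1)) = Mul(2, t, Pow(Add(Rational(-1, 613), t), -1)))
M = Rational(336913, 559157) (M = Mul(336913, Pow(559157, -1)) = Mul(336913, Rational(1, 559157)) = Rational(336913, 559157) ≈ 0.60254)
Pow(Add(Function('b')(Function('f')(26)), M), -1) = Pow(Add(Mul(1226, 26, Pow(Add(-1, Mul(613, 26)), -1)), Rational(336913, 559157)), -1) = Pow(Add(Mul(1226, 26, Pow(Add(-1, 15938), -1)), Rational(336913, 559157)), -1) = Pow(Add(Mul(1226, 26, Pow(15937, -1)), Rational(336913, 559157)), -1) = Pow(Add(Mul(1226, 26, Rational(1, 15937)), Rational(336913, 559157)), -1) = Pow(Add(Rational(31876, 15937), Rational(336913, 559157)), -1) = Pow(Rational(23193071013, 8911285109), -1) = Rational(8911285109, 23193071013)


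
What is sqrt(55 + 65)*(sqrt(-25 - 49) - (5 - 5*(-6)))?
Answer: 2*sqrt(30)*(-35 + I*sqrt(74)) ≈ -383.41 + 94.234*I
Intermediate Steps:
sqrt(55 + 65)*(sqrt(-25 - 49) - (5 - 5*(-6))) = sqrt(120)*(sqrt(-74) - (5 + 30)) = (2*sqrt(30))*(I*sqrt(74) - 1*35) = (2*sqrt(30))*(I*sqrt(74) - 35) = (2*sqrt(30))*(-35 + I*sqrt(74)) = 2*sqrt(30)*(-35 + I*sqrt(74))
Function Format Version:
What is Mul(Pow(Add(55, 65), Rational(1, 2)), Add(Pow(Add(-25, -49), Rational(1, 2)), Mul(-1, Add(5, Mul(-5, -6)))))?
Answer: Mul(2, Pow(30, Rational(1, 2)), Add(-35, Mul(I, Pow(74, Rational(1, 2))))) ≈ Add(-383.41, Mul(94.234, I))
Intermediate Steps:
Mul(Pow(Add(55, 65), Rational(1, 2)), Add(Pow(Add(-25, -49), Rational(1, 2)), Mul(-1, Add(5, Mul(-5, -6))))) = Mul(Pow(120, Rational(1, 2)), Add(Pow(-74, Rational(1, 2)), Mul(-1, Add(5, 30)))) = Mul(Mul(2, Pow(30, Rational(1, 2))), Add(Mul(I, Pow(74, Rational(1, 2))), Mul(-1, 35))) = Mul(Mul(2, Pow(30, Rational(1, 2))), Add(Mul(I, Pow(74, Rational(1, 2))), -35)) = Mul(Mul(2, Pow(30, Rational(1, 2))), Add(-35, Mul(I, Pow(74, Rational(1, 2))))) = Mul(2, Pow(30, Rational(1, 2)), Add(-35, Mul(I, Pow(74, Rational(1, 2)))))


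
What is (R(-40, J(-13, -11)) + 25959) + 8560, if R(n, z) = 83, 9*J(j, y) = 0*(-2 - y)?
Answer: 34602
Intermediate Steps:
J(j, y) = 0 (J(j, y) = (0*(-2 - y))/9 = (⅑)*0 = 0)
(R(-40, J(-13, -11)) + 25959) + 8560 = (83 + 25959) + 8560 = 26042 + 8560 = 34602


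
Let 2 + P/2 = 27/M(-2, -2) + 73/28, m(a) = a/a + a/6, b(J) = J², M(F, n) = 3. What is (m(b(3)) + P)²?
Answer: 23104/49 ≈ 471.51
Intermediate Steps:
m(a) = 1 + a/6 (m(a) = 1 + a*(⅙) = 1 + a/6)
P = 269/14 (P = -4 + 2*(27/3 + 73/28) = -4 + 2*(27*(⅓) + 73*(1/28)) = -4 + 2*(9 + 73/28) = -4 + 2*(325/28) = -4 + 325/14 = 269/14 ≈ 19.214)
(m(b(3)) + P)² = ((1 + (⅙)*3²) + 269/14)² = ((1 + (⅙)*9) + 269/14)² = ((1 + 3/2) + 269/14)² = (5/2 + 269/14)² = (152/7)² = 23104/49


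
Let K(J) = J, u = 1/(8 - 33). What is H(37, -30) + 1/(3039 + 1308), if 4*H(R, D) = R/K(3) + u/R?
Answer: 24795689/8041950 ≈ 3.0833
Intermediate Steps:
u = -1/25 (u = 1/(-25) = -1/25 ≈ -0.040000)
H(R, D) = -1/(100*R) + R/12 (H(R, D) = (R/3 - 1/(25*R))/4 = (-1/(25*R) + R/3)/4 = -1/(100*R) + R/12)
H(37, -30) + 1/(3039 + 1308) = (-1/100/37 + (1/12)*37) + 1/(3039 + 1308) = (-1/100*1/37 + 37/12) + 1/4347 = (-1/3700 + 37/12) + 1/4347 = 17111/5550 + 1/4347 = 24795689/8041950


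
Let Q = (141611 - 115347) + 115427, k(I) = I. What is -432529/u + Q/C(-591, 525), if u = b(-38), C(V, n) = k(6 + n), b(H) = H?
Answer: 235057157/20178 ≈ 11649.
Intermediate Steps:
C(V, n) = 6 + n
u = -38
Q = 141691 (Q = 26264 + 115427 = 141691)
-432529/u + Q/C(-591, 525) = -432529/(-38) + 141691/(6 + 525) = -432529*(-1/38) + 141691/531 = 432529/38 + 141691*(1/531) = 432529/38 + 141691/531 = 235057157/20178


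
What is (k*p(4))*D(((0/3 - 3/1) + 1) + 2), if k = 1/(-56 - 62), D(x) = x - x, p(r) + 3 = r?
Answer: 0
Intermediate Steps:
p(r) = -3 + r
D(x) = 0
k = -1/118 (k = 1/(-118) = -1/118 ≈ -0.0084746)
(k*p(4))*D(((0/3 - 3/1) + 1) + 2) = -(-3 + 4)/118*0 = -1/118*1*0 = -1/118*0 = 0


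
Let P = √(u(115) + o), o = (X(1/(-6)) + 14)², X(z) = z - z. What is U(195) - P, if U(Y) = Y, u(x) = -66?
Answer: 195 - √130 ≈ 183.60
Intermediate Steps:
X(z) = 0
o = 196 (o = (0 + 14)² = 14² = 196)
P = √130 (P = √(-66 + 196) = √130 ≈ 11.402)
U(195) - P = 195 - √130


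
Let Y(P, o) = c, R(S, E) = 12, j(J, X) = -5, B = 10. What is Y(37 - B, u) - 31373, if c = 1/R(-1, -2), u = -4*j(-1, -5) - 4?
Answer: -376475/12 ≈ -31373.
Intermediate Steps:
u = 16 (u = -4*(-5) - 4 = 20 - 4 = 16)
c = 1/12 ≈ 0.083333
Y(P, o) = 1/12
Y(37 - B, u) - 31373 = 1/12 - 31373 = -376475/12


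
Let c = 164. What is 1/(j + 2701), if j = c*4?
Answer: 1/3357 ≈ 0.00029788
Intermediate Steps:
j = 656 (j = 164*4 = 656)
1/(j + 2701) = 1/(656 + 2701) = 1/3357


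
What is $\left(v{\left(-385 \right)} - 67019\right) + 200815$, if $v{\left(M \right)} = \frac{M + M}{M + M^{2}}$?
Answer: $\frac{25688831}{192} \approx 1.338 \cdot 10^{5}$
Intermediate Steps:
$v{\left(M \right)} = \frac{2 M}{M + M^{2}}$
$\left(v{\left(-385 \right)} - 67019\right) + 200815 = \left(\frac{2}{1 - 385} - 67019\right) + 200815 = \left(\frac{2}{-384} - 67019\right) + 200815 = \left(2 \left(- \frac{1}{384}\right) - 67019\right) + 200815 = \left(- \frac{1}{192} - 67019\right) + 200815 = - \frac{12867649}{192} + 200815 = \frac{25688831}{192}$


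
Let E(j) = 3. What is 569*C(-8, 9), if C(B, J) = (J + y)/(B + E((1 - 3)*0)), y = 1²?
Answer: -1138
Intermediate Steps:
y = 1
C(B, J) = (1 + J)/(3 + B) (C(B, J) = (J + 1)/(B + 3) = (1 + J)/(3 + B))
569*C(-8, 9) = 569*((1 + 9)/(3 - 8)) = 569*(10/(-5)) = 569*(-⅕*10) = 569*(-2) = -1138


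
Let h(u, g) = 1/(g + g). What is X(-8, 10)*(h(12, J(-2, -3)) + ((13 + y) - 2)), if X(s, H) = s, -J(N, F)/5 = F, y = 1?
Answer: -1444/15 ≈ -96.267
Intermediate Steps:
J(N, F) = -5*F
h(u, g) = 1/(2*g)
X(-8, 10)*(h(12, J(-2, -3)) + ((13 + y) - 2)) = -8*(1/(2*((-5*(-3)))) + ((13 + 1) - 2)) = -8*((½)/15 + (14 - 2)) = -8*((½)*(1/15) + 12) = -8*(1/30 + 12) = -8*361/30 = -1444/15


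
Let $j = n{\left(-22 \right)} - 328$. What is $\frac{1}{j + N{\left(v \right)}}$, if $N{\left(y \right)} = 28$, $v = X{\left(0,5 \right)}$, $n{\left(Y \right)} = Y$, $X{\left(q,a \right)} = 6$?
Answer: $- \frac{1}{322} \approx -0.0031056$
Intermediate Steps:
$v = 6$
$j = -350$ ($j = -22 - 328 = -350$)
$\frac{1}{j + N{\left(v \right)}} = \frac{1}{-350 + 28} = \frac{1}{-322} = - \frac{1}{322}$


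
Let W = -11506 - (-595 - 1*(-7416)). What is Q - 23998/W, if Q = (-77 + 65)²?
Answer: 2663086/18327 ≈ 145.31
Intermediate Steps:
W = -18327 (W = -11506 - (-595 + 7416) = -11506 - 1*6821 = -11506 - 6821 = -18327)
Q = 144 (Q = (-12)² = 144)
Q - 23998/W = 144 - 23998/(-18327) = 144 - 23998*(-1/18327) = 144 + 23998/18327 = 2663086/18327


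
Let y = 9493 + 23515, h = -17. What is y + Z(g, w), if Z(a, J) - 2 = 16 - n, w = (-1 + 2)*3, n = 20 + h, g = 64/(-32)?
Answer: 33023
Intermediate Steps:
g = -2 (g = 64*(-1/32) = -2)
y = 33008
n = 3 (n = 20 - 17 = 3)
w = 3 (w = 1*3 = 3)
Z(a, J) = 15 (Z(a, J) = 2 + (16 - 1*3) = 2 + (16 - 3) = 2 + 13 = 15)
y + Z(g, w) = 33008 + 15 = 33023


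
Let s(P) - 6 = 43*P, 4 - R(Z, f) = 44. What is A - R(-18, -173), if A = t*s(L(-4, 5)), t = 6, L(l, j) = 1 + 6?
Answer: 1882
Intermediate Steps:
L(l, j) = 7
R(Z, f) = -40 (R(Z, f) = 4 - 1*44 = 4 - 44 = -40)
s(P) = 6 + 43*P
A = 1842 (A = 6*(6 + 43*7) = 6*(6 + 301) = 6*307 = 1842)
A - R(-18, -173) = 1842 - 1*(-40) = 1842 + 40 = 1882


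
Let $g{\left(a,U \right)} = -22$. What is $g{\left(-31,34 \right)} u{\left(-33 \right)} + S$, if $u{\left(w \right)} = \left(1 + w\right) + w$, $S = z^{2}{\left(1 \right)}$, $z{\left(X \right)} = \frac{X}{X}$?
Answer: $1431$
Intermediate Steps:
$z{\left(X \right)} = 1$
$S = 1$ ($S = 1^{2} = 1$)
$u{\left(w \right)} = 1 + 2 w$
$g{\left(-31,34 \right)} u{\left(-33 \right)} + S = - 22 \left(1 + 2 \left(-33\right)\right) + 1 = - 22 \left(1 - 66\right) + 1 = \left(-22\right) \left(-65\right) + 1 = 1430 + 1 = 1431$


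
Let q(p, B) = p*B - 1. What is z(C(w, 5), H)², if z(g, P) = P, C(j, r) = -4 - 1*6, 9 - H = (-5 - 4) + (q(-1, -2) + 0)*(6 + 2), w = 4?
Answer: 100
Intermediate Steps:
q(p, B) = -1 + B*p (q(p, B) = B*p - 1 = -1 + B*p)
H = 10 (H = 9 - ((-5 - 4) + ((-1 - 2*(-1)) + 0)*(6 + 2)) = 9 - (-9 + ((-1 + 2) + 0)*8) = 9 - (-9 + (1 + 0)*8) = 9 - (-9 + 1*8) = 9 - (-9 + 8) = 9 - 1*(-1) = 9 + 1 = 10)
C(j, r) = -10 (C(j, r) = -4 - 6 = -10)
z(C(w, 5), H)² = 10² = 100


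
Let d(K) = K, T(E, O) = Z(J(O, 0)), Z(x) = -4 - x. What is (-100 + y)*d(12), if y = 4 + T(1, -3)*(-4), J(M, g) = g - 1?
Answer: -1008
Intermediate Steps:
J(M, g) = -1 + g
T(E, O) = -3 (T(E, O) = -4 - (-1 + 0) = -4 - 1*(-1) = -4 + 1 = -3)
y = 16 (y = 4 - 3*(-4) = 4 + 12 = 16)
(-100 + y)*d(12) = (-100 + 16)*12 = -84*12 = -1008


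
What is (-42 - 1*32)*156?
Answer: -11544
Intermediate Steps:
(-42 - 1*32)*156 = (-42 - 32)*156 = -74*156 = -11544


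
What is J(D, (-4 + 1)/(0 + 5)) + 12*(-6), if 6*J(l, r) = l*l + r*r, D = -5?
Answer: -5083/75 ≈ -67.773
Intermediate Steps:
J(l, r) = l²/6 + r²/6 (J(l, r) = (l*l + r*r)/6 = (l² + r²)/6 = l²/6 + r²/6)
J(D, (-4 + 1)/(0 + 5)) + 12*(-6) = ((⅙)*(-5)² + ((-4 + 1)/(0 + 5))²/6) + 12*(-6) = ((⅙)*25 + (-3/5)²/6) - 72 = (25/6 + (-3*⅕)²/6) - 72 = (25/6 + (-⅗)²/6) - 72 = (25/6 + (⅙)*(9/25)) - 72 = (25/6 + 3/50) - 72 = 317/75 - 72 = -5083/75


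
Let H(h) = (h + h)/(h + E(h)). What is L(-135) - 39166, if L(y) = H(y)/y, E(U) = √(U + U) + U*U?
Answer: 2*(-58749*√30 + 354256469*I)/(3*(√30 - 6030*I)) ≈ -39166.0 - 1.1921e-7*I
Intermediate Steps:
E(U) = U² + √2*√U (E(U) = √(2*U) + U² = √2*√U + U² = U² + √2*√U)
H(h) = 2*h/(h + h² + √2*√h) (H(h) = (h + h)/(h + (h² + √2*√h)) = (2*h)/(h + h² + √2*√h) = 2*h/(h + h² + √2*√h))
L(y) = 2/(y + y² + √2*√y) (L(y) = (2*y/(y + y² + √2*√y))/y = 2/(y + y² + √2*√y))
L(-135) - 39166 = 2/(-135 + (-135)² + √2*√(-135)) - 39166 = 2/(-135 + 18225 + √2*(3*I*√15)) - 39166 = 2/(-135 + 18225 + 3*I*√30) - 39166 = 2/(18090 + 3*I*√30) - 39166 = -39166 + 2/(18090 + 3*I*√30)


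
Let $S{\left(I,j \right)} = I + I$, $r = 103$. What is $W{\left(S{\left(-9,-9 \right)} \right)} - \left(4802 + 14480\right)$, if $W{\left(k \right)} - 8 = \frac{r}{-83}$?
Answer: $- \frac{1599845}{83} \approx -19275.0$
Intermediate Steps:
$S{\left(I,j \right)} = 2 I$
$W{\left(k \right)} = \frac{561}{83}$ ($W{\left(k \right)} = 8 + \frac{103}{-83} = 8 + 103 \left(- \frac{1}{83}\right) = 8 - \frac{103}{83} = \frac{561}{83}$)
$W{\left(S{\left(-9,-9 \right)} \right)} - \left(4802 + 14480\right) = \frac{561}{83} - \left(4802 + 14480\right) = \frac{561}{83} - 19282 = - \frac{1599845}{83}$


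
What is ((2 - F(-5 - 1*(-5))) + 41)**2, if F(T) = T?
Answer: 1849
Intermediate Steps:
((2 - F(-5 - 1*(-5))) + 41)**2 = ((2 - (-5 - 1*(-5))) + 41)**2 = ((2 - (-5 + 5)) + 41)**2 = ((2 - 1*0) + 41)**2 = ((2 + 0) + 41)**2 = (2 + 41)**2 = 43**2 = 1849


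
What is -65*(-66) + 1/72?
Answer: 308881/72 ≈ 4290.0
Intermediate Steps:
-65*(-66) + 1/72 = 4290 + 1/72 = 308881/72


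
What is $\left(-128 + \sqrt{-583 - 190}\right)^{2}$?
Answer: $\left(128 - i \sqrt{773}\right)^{2} \approx 15611.0 - 7117.5 i$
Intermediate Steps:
$\left(-128 + \sqrt{-583 - 190}\right)^{2} = \left(-128 + \sqrt{-773}\right)^{2} = \left(-128 + i \sqrt{773}\right)^{2}$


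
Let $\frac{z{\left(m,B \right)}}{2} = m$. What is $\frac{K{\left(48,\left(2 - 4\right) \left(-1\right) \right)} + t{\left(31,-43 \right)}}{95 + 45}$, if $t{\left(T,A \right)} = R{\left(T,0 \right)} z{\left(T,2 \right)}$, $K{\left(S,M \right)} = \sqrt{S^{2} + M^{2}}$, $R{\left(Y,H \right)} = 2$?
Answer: $\frac{31}{35} + \frac{\sqrt{577}}{70} \approx 1.2289$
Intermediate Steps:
$z{\left(m,B \right)} = 2 m$
$K{\left(S,M \right)} = \sqrt{M^{2} + S^{2}}$
$t{\left(T,A \right)} = 4 T$ ($t{\left(T,A \right)} = 2 \cdot 2 T = 4 T$)
$\frac{K{\left(48,\left(2 - 4\right) \left(-1\right) \right)} + t{\left(31,-43 \right)}}{95 + 45} = \frac{\sqrt{\left(\left(2 - 4\right) \left(-1\right)\right)^{2} + 48^{2}} + 4 \cdot 31}{95 + 45} = \frac{\sqrt{\left(\left(-2\right) \left(-1\right)\right)^{2} + 2304} + 124}{140} = \left(\sqrt{2^{2} + 2304} + 124\right) \frac{1}{140} = \left(\sqrt{4 + 2304} + 124\right) \frac{1}{140} = \left(\sqrt{2308} + 124\right) \frac{1}{140} = \left(2 \sqrt{577} + 124\right) \frac{1}{140} = \left(124 + 2 \sqrt{577}\right) \frac{1}{140} = \frac{31}{35} + \frac{\sqrt{577}}{70}$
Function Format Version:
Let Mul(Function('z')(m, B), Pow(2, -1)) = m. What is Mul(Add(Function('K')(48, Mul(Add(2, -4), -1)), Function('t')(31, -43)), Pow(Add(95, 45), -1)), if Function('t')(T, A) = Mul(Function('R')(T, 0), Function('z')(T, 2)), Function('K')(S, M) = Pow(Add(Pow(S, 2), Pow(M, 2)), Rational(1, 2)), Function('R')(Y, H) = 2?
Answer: Add(Rational(31, 35), Mul(Rational(1, 70), Pow(577, Rational(1, 2)))) ≈ 1.2289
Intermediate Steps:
Function('z')(m, B) = Mul(2, m)
Function('K')(S, M) = Pow(Add(Pow(M, 2), Pow(S, 2)), Rational(1, 2))
Function('t')(T, A) = Mul(4, T) (Function('t')(T, A) = Mul(2, Mul(2, T)) = Mul(4, T))
Mul(Add(Function('K')(48, Mul(Add(2, -4), -1)), Function('t')(31, -43)), Pow(Add(95, 45), -1)) = Mul(Add(Pow(Add(Pow(Mul(Add(2, -4), -1), 2), Pow(48, 2)), Rational(1, 2)), Mul(4, 31)), Pow(Add(95, 45), -1)) = Mul(Add(Pow(Add(Pow(Mul(-2, -1), 2), 2304), Rational(1, 2)), 124), Pow(140, -1)) = Mul(Add(Pow(Add(Pow(2, 2), 2304), Rational(1, 2)), 124), Rational(1, 140)) = Mul(Add(Pow(Add(4, 2304), Rational(1, 2)), 124), Rational(1, 140)) = Mul(Add(Pow(2308, Rational(1, 2)), 124), Rational(1, 140)) = Mul(Add(Mul(2, Pow(577, Rational(1, 2))), 124), Rational(1, 140)) = Mul(Add(124, Mul(2, Pow(577, Rational(1, 2)))), Rational(1, 140)) = Add(Rational(31, 35), Mul(Rational(1, 70), Pow(577, Rational(1, 2))))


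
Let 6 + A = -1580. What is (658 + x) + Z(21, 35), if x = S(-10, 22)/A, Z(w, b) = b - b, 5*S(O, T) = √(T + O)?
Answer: 658 - √3/3965 ≈ 658.00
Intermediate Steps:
S(O, T) = √(O + T)/5 (S(O, T) = √(T + O)/5 = √(O + T)/5)
Z(w, b) = 0
A = -1586 (A = -6 - 1580 = -1586)
x = -√3/3965 (x = (√(-10 + 22)/5)/(-1586) = (√12/5)*(-1/1586) = ((2*√3)/5)*(-1/1586) = (2*√3/5)*(-1/1586) = -√3/3965 ≈ -0.00043683)
(658 + x) + Z(21, 35) = (658 - √3/3965) + 0 = 658 - √3/3965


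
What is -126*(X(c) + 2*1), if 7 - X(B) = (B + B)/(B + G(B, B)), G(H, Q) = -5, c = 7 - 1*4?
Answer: -1512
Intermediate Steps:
c = 3 (c = 7 - 4 = 3)
X(B) = 7 - 2*B/(-5 + B) (X(B) = 7 - (B + B)/(B - 5) = 7 - 2*B/(-5 + B))
-126*(X(c) + 2*1) = -126*(5*(-7 + 3)/(-5 + 3) + 2*1) = -126*(5*(-4)/(-2) + 2) = -126*(5*(-½)*(-4) + 2) = -126*(10 + 2) = -126*12 = -1512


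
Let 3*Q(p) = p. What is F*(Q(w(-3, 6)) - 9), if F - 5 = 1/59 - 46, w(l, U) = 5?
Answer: 17732/59 ≈ 300.54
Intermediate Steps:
Q(p) = p/3
F = -2418/59 (F = 5 + (1/59 - 46) = 5 - 2713/59 = -2418/59 ≈ -40.983)
F*(Q(w(-3, 6)) - 9) = -2418*((⅓)*5 - 9)/59 = -2418*(5/3 - 9)/59 = -2418/59*(-22/3) = 17732/59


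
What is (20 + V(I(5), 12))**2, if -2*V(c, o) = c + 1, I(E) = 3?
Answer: 324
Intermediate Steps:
V(c, o) = -1/2 - c/2 (V(c, o) = -(c + 1)/2 = -(1 + c)/2 = -1/2 - c/2)
(20 + V(I(5), 12))**2 = (20 + (-1/2 - 1/2*3))**2 = (20 + (-1/2 - 3/2))**2 = (20 - 2)**2 = 18**2 = 324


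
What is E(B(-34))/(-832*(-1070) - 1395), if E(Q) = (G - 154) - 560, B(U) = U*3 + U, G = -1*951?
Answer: -333/177769 ≈ -0.0018732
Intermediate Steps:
G = -951
B(U) = 4*U (B(U) = 3*U + U = 4*U)
E(Q) = -1665 (E(Q) = (-951 - 154) - 560 = -1105 - 560 = -1665)
E(B(-34))/(-832*(-1070) - 1395) = -1665/(-832*(-1070) - 1395) = -1665/(890240 - 1395) = -1665/888845 = -1665*1/888845 = -333/177769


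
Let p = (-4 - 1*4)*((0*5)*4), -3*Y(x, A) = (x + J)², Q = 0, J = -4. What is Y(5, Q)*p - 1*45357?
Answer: -45357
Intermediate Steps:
Y(x, A) = -(-4 + x)²/3 (Y(x, A) = -(x - 4)²/3 = -(-4 + x)²/3)
p = 0 (p = (-4 - 4)*(0*4) = -8*0 = 0)
Y(5, Q)*p - 1*45357 = -(-4 + 5)²/3*0 - 1*45357 = -⅓*1²*0 - 45357 = -⅓*1*0 - 45357 = -⅓*0 - 45357 = 0 - 45357 = -45357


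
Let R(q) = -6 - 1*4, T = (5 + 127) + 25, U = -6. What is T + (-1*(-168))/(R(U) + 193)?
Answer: 9633/61 ≈ 157.92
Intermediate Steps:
T = 157 (T = 132 + 25 = 157)
R(q) = -10 (R(q) = -6 - 4 = -10)
T + (-1*(-168))/(R(U) + 193) = 157 + (-1*(-168))/(-10 + 193) = 157 + 168/183 = 157 + 168*(1/183) = 157 + 56/61 = 9633/61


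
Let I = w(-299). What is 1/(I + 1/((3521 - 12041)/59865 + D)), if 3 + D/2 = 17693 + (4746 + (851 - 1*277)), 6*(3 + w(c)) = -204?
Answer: -183665252/6795610333 ≈ -0.027027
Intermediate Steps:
w(c) = -37 (w(c) = -3 + (1/6)*(-204) = -3 - 34 = -37)
I = -37
D = 46020 (D = -6 + 2*(17693 + (4746 + (851 - 1*277))) = -6 + 2*(17693 + (4746 + (851 - 277))) = -6 + 2*(17693 + (4746 + 574)) = -6 + 2*(17693 + 5320) = -6 + 2*23013 = -6 + 46026 = 46020)
1/(I + 1/((3521 - 12041)/59865 + D)) = 1/(-37 + 1/((3521 - 12041)/59865 + 46020)) = 1/(-37 + 1/(-8520*1/59865 + 46020)) = 1/(-37 + 1/(-568/3991 + 46020)) = 1/(-37 + 1/(183665252/3991)) = 1/(-37 + 3991/183665252) = 1/(-6795610333/183665252) = -183665252/6795610333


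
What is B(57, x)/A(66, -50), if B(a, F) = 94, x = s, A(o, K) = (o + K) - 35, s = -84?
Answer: -94/19 ≈ -4.9474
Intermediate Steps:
A(o, K) = -35 + K + o (A(o, K) = (K + o) - 35 = -35 + K + o)
x = -84
B(57, x)/A(66, -50) = 94/(-35 - 50 + 66) = 94/(-19) = 94*(-1/19) = -94/19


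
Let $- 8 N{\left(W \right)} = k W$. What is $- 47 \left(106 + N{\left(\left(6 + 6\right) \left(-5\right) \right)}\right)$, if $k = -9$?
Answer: $- \frac{3619}{2} \approx -1809.5$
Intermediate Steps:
$N{\left(W \right)} = \frac{9 W}{8}$ ($N{\left(W \right)} = - \frac{\left(-9\right) W}{8} = \frac{9 W}{8}$)
$- 47 \left(106 + N{\left(\left(6 + 6\right) \left(-5\right) \right)}\right) = - 47 \left(106 + \frac{9 \left(6 + 6\right) \left(-5\right)}{8}\right) = - 47 \left(106 + \frac{9 \cdot 12 \left(-5\right)}{8}\right) = - 47 \left(106 + \frac{9}{8} \left(-60\right)\right) = - 47 \left(106 - \frac{135}{2}\right) = \left(-47\right) \frac{77}{2} = - \frac{3619}{2}$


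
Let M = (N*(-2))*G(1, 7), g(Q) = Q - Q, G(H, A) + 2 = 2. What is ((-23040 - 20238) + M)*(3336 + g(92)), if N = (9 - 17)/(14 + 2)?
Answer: -144375408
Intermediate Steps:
G(H, A) = 0 (G(H, A) = -2 + 2 = 0)
N = -1/2 (N = -8/16 = -8*1/16 = -1/2 ≈ -0.50000)
g(Q) = 0
M = 0 (M = -1/2*(-2)*0 = 1*0 = 0)
((-23040 - 20238) + M)*(3336 + g(92)) = ((-23040 - 20238) + 0)*(3336 + 0) = (-43278 + 0)*3336 = -43278*3336 = -144375408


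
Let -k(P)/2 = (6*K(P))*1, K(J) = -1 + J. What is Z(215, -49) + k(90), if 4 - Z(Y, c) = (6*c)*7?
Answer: 994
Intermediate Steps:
Z(Y, c) = 4 - 42*c (Z(Y, c) = 4 - 6*c*7 = 4 - 42*c)
k(P) = 12 - 12*P (k(P) = -2*6*(-1 + P) = -2*(-6 + 6*P) = 12 - 12*P)
Z(215, -49) + k(90) = (4 - 42*(-49)) + (12 - 12*90) = (4 + 2058) + (12 - 1080) = 2062 - 1068 = 994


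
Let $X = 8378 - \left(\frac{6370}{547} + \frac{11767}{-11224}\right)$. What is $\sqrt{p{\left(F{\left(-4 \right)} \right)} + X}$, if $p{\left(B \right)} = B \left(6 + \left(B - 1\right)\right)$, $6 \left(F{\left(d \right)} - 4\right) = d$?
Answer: $\frac{\sqrt{712004176860740314}}{9209292} \approx 91.625$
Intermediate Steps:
$F{\left(d \right)} = 4 + \frac{d}{6}$
$X = \frac{51371905253}{6139528}$ ($X = 8378 - \left(6370 \cdot \frac{1}{547} + 11767 \left(- \frac{1}{11224}\right)\right) = 8378 - \left(\frac{6370}{547} - \frac{11767}{11224}\right) = 8378 - \frac{65060331}{6139528} = \frac{51371905253}{6139528} \approx 8367.4$)
$p{\left(B \right)} = B \left(5 + B\right)$ ($p{\left(B \right)} = B \left(6 + \left(-1 + B\right)\right) = B \left(5 + B\right)$)
$\sqrt{p{\left(F{\left(-4 \right)} \right)} + X} = \sqrt{\left(4 + \frac{1}{6} \left(-4\right)\right) \left(5 + \left(4 + \frac{1}{6} \left(-4\right)\right)\right) + \frac{51371905253}{6139528}} = \sqrt{\left(4 - \frac{2}{3}\right) \left(5 + \left(4 - \frac{2}{3}\right)\right) + \frac{51371905253}{6139528}} = \sqrt{\frac{10 \left(5 + \frac{10}{3}\right)}{3} + \frac{51371905253}{6139528}} = \sqrt{\frac{10}{3} \cdot \frac{25}{3} + \frac{51371905253}{6139528}} = \sqrt{\frac{250}{9} + \frac{51371905253}{6139528}} = \sqrt{\frac{463882029277}{55255752}} = \frac{\sqrt{712004176860740314}}{9209292}$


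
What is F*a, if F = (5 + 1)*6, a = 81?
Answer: 2916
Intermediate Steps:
F = 36 (F = 6*6 = 36)
F*a = 36*81 = 2916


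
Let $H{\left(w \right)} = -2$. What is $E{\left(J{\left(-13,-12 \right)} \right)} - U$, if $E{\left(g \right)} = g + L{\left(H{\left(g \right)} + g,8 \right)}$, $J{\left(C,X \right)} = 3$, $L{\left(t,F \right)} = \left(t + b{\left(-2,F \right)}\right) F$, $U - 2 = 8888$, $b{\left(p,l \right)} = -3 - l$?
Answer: $-8967$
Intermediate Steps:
$U = 8890$ ($U = 2 + 8888 = 8890$)
$L{\left(t,F \right)} = F \left(-3 + t - F\right)$ ($L{\left(t,F \right)} = \left(t - \left(3 + F\right)\right) F = \left(-3 + t - F\right) F = F \left(-3 + t - F\right)$)
$E{\left(g \right)} = -104 + 9 g$ ($E{\left(g \right)} = g + 8 \left(-3 + \left(-2 + g\right) - 8\right) = g + 8 \left(-13 + g\right) = g + \left(-104 + 8 g\right) = -104 + 9 g$)
$E{\left(J{\left(-13,-12 \right)} \right)} - U = \left(-104 + 9 \cdot 3\right) - 8890 = \left(-104 + 27\right) - 8890 = -77 - 8890 = -8967$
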